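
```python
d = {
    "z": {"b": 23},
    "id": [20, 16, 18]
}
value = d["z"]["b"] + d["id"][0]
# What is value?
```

Trace:
`d = { ...` → d = {'z': {'b': 23}, 'id': [20, 16, 18]}
`value = d["z"]["b"] + d["id"][0]` → value = 43
So value = 43

Answer: 43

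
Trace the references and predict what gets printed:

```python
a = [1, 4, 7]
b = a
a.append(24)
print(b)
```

Key concept: basic list aliasing.
Step by step:
`a = [1, 4, 7]` → a = [1, 4, 7]
`b = a` → b = [1, 4, 7] (same object as a)
`a.append(24)` → a = [1, 4, 7, 24] (same object as b); b = [1, 4, 7, 24] (same object as a)
`print(b)` → prints [1, 4, 7, 24]

Answer: [1, 4, 7, 24]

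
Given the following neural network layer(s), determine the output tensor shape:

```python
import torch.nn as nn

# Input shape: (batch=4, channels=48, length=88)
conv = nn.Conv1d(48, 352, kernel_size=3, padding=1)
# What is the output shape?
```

Input: (4, 48, 88) -> Output: (4, 352, 88)

Answer: (4, 352, 88)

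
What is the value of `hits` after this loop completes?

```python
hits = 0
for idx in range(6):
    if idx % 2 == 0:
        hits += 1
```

Count numbers divisible by 2 in range(6)
`hits` takes the values: 0 → 1 → 2 → 3

Answer: 3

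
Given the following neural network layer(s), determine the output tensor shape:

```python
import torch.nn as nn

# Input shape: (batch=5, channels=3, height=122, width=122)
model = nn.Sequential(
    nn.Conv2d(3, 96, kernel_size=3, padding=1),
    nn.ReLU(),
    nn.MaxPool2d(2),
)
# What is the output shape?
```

Input: (5, 3, 122, 122) -> after Conv2d: (5, 96, 122, 122) -> after ReLU: (5, 96, 122, 122) -> Output: (5, 96, 61, 61)

Answer: (5, 96, 61, 61)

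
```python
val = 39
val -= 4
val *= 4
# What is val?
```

Trace:
`val = 39` → val = 39
`val -= 4` → val = 35
`val *= 4` → val = 140
So val = 140

Answer: 140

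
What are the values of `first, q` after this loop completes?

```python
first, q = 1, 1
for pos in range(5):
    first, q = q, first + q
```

Fibonacci: after 5 iterations
`first, q` takes the values: (1, 1) → (1, 2) → (2, 3) → (3, 5) → (5, 8) → (8, 13)

Answer: 8, 13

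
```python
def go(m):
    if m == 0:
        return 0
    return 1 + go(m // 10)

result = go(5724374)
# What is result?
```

Count of digits of 5724374: 7

Answer: 7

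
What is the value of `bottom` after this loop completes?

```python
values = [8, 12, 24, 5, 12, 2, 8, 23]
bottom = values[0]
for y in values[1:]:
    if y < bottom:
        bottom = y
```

Minimum of [8, 12, 24, 5, 12, 2, 8, 23]
`bottom` takes the values: 8 → 5 → 2

Answer: 2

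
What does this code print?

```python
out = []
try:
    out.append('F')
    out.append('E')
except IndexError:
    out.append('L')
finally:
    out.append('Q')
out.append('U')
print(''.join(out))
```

Execution trace: 'F' (try body) → 'E' (try body, no exception) → 'Q' (finally) → 'U' (after the try/except). Output: FEQU

Answer: FEQU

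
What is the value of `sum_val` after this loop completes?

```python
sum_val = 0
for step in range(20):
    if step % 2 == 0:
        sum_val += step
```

Sum of even numbers 0 to 19
`sum_val` takes the values: 0 → 2 → 6 → 12 → 20 → 30 → 42 → 56 → 72 → 90

Answer: 90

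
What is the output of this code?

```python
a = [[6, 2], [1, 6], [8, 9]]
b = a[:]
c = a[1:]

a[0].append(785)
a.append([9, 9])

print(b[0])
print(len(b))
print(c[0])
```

Key concept: slice with nested mutation.
Step by step:
`a = [[6, 2], [1, 6], [8, 9]]` → a = [[6, 2], [1, 6], [8, 9]]
`b = a[:]` → b = [[6, 2], [1, 6], [8, 9]]
`c = a[1:]` → c = [[1, 6], [8, 9]]
`a[0].append(785)` → a = [[6, 2, 785], [1, 6], [8, 9]]; b = [[6, 2, 785], [1, 6], [8, 9]]
`a.append([9, 9])` → a = [[6, 2, 785], [1, 6], [8, 9], [9, 9]]
`print(b[0])` → prints [6, 2, 785]
`print(len(b))` → prints 3
`print(c[0])` → prints [1, 6]

Answer:
[6, 2, 785]
3
[1, 6]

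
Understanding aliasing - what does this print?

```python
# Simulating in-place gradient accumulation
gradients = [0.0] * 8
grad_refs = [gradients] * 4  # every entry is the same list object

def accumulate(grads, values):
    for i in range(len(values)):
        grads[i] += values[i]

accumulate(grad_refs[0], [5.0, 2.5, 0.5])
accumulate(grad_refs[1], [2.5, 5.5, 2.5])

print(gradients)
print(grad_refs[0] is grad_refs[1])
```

Key concept: gradient accumulation aliasing.
Step by step:
`gradients = [0.0] * 8` → gradients = [0.0, 0.0, 0.0, 0.0, 0.0, 0.0, 0.0, 0.0]
`grad_refs = [gradients] * 4` → grad_refs = [[0.0, 0.0, 0.0, 0.0, 0.0, 0.0, 0.0, 0.0], [0.0, 0.0, 0.0, 0.0, 0.0, 0.0, 0.0, 0.0], [0.0, 0.0, 0.0, 0.0, 0.0, 0.0, 0.0, 0.0], [0.0, 0.0, 0.0, 0.0, 0.0, 0.0, 0.0, 0.0]]
`accumulate(grad_refs[0], [5.0, 2.5, 0.5])` → gradients = [5.0, 2.5, 0.5, 0.0, 0.0, 0.0, 0.0, 0.0]; grad_refs = [[5.0, 2.5, 0.5, 0.0, 0.0, 0.0, 0.0, 0.0], [5.0, 2.5, 0.5, 0.0, 0.0, 0.0, 0.0, 0.0], [5.0, 2.5, 0.5, 0.0, 0.0, 0.0, 0.0, 0.0], [5.0, 2.5, 0.5, 0.0, 0.0, 0.0, 0.0, 0.0]]
`accumulate(grad_refs[1], [2.5, 5.5, 2.5])` → gradients = [7.5, 8.0, 3.0, 0.0, 0.0, 0.0, 0.0, 0.0]; grad_refs = [[7.5, 8.0, 3.0, 0.0, 0.0, 0.0, 0.0, 0.0], [7.5, 8.0, 3.0, 0.0, 0.0, 0.0, 0.0, 0.0], [7.5, 8.0, 3.0, 0.0, 0.0, 0.0, 0.0, 0.0], [7.5, 8.0, 3.0, 0.0, 0.0, 0.0, 0.0, 0.0]]
`print(gradients)` → prints [7.5, 8.0, 3.0, 0.0, 0.0, 0.0, 0.0, 0.0]
`print(grad_refs[0] is grad_refs[1])` → prints True

Answer:
[7.5, 8.0, 3.0, 0.0, 0.0, 0.0, 0.0, 0.0]
True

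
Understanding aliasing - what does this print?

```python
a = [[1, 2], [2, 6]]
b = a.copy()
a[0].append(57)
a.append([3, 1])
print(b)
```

Key concept: shallow copy with nested lists.
Step by step:
`a = [[1, 2], [2, 6]]` → a = [[1, 2], [2, 6]]
`b = a.copy()` → b = [[1, 2], [2, 6]]
`a[0].append(57)` → a = [[1, 2, 57], [2, 6]]; b = [[1, 2, 57], [2, 6]]
`a.append([3, 1])` → a = [[1, 2, 57], [2, 6], [3, 1]]
`print(b)` → prints [[1, 2, 57], [2, 6]]

Answer: [[1, 2, 57], [2, 6]]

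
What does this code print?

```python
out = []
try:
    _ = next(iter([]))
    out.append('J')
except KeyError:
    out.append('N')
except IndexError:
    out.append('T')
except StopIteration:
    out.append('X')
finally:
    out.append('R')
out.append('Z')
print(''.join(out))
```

Execution trace: 'X' (except StopIteration) → 'R' (finally) → 'Z' (after the try/except). Output: XRZ

Answer: XRZ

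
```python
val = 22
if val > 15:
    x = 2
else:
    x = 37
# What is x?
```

Trace:
`val = 22` → val = 22
`if val > 15: ...` → val > 15 is True → x = 2
So x = 2

Answer: 2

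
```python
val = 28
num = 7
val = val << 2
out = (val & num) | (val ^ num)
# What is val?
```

Trace:
`val = 28` → val = 28
`num = 7` → num = 7
`val = val << 2` → val = 112
`out = (val & num) | (val ^ num)` → out = 119
So val = 112

Answer: 112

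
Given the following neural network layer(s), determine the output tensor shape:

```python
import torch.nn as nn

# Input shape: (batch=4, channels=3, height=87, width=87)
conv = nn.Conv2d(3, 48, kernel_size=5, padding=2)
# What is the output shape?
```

Input: (4, 3, 87, 87) -> Output: (4, 48, 87, 87)

Answer: (4, 48, 87, 87)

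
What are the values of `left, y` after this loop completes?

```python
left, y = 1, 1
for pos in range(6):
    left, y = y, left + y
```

Fibonacci: after 6 iterations
`left, y` takes the values: (1, 1) → (1, 2) → (2, 3) → (3, 5) → (5, 8) → (8, 13) → (13, 21)

Answer: 13, 21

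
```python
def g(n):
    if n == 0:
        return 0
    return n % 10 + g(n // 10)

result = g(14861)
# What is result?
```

Sum of digits of 14861: 1 + 6 + 8 + 4 + 1 = 20

Answer: 20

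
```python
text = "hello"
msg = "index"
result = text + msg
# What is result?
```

Trace:
`text = "hello"` → text = 'hello'
`msg = "index"` → msg = 'index'
`result = text + msg` → result = 'helloindex'
So result = 'helloindex'

Answer: 'helloindex'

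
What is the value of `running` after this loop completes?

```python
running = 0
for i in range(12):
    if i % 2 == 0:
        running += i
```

Sum of even numbers 0 to 11
`running` takes the values: 0 → 2 → 6 → 12 → 20 → 30

Answer: 30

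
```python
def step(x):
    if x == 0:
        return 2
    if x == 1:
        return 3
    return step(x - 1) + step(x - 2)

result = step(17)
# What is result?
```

Build up from base cases: step(0)=2, step(1)=3, step(2)=5, step(3)=8, step(4)=13, step(5)=21, step(6)=34, ..., step(17)=6765

Answer: 6765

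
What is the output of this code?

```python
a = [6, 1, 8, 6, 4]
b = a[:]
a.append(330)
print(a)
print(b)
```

Key concept: slice [:] creates copy.
Step by step:
`a = [6, 1, 8, 6, 4]` → a = [6, 1, 8, 6, 4]
`b = a[:]` → b = [6, 1, 8, 6, 4]
`a.append(330)` → a = [6, 1, 8, 6, 4, 330]
`print(a)` → prints [6, 1, 8, 6, 4, 330]
`print(b)` → prints [6, 1, 8, 6, 4]

Answer:
[6, 1, 8, 6, 4, 330]
[6, 1, 8, 6, 4]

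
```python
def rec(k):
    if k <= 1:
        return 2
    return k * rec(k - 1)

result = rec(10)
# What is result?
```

rec(10) = 10 * 9 * 8 * 7 * 6 * 5 * 4 * 3 * 2 * 2 = 7257600

Answer: 7257600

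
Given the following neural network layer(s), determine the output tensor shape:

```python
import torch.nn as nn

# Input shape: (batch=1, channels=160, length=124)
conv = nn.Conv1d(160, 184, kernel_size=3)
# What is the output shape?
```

Input: (1, 160, 124) -> Output: (1, 184, 122)

Answer: (1, 184, 122)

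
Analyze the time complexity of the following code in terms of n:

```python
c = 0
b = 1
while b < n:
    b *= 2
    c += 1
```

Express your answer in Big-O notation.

Each loop level contributes: log n. Multiplying the contributions gives O(log n).

Answer: O(log n)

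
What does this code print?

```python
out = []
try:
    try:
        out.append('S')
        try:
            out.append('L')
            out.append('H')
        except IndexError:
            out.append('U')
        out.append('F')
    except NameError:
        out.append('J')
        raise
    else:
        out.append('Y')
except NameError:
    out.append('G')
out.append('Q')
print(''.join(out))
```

Execution trace: 'S' (try body) → 'L' (inner try body) → 'H' (inner try body, no exception) → 'F' (try body, no exception) → 'Y' (else) → 'Q' (after the try/except). Output: SLHFYQ

Answer: SLHFYQ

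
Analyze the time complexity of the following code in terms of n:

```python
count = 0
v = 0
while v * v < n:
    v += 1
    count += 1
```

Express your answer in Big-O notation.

Each loop level contributes: √n. Multiplying the contributions gives O(√n).

Answer: O(√n)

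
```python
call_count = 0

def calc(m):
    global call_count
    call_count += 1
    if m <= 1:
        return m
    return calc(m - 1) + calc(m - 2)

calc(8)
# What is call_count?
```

Calls(m) = 1 + Calls(m-1) + Calls(m-2); Calls(0)=Calls(1)=1. For m=8 this gives 67.

Answer: 67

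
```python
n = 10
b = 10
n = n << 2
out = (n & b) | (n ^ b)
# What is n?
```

Trace:
`n = 10` → n = 10
`b = 10` → b = 10
`n = n << 2` → n = 40
`out = (n & b) | (n ^ b)` → out = 42
So n = 40

Answer: 40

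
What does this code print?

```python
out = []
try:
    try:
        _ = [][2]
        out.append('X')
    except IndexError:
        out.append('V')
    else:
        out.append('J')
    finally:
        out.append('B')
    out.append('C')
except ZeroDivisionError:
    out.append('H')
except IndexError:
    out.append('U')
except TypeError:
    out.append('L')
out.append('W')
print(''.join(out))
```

Execution trace: 'V' (inner except IndexError) → 'B' (inner finally) → 'C' (try body, no exception) → 'W' (after the try/except). Output: VBCW

Answer: VBCW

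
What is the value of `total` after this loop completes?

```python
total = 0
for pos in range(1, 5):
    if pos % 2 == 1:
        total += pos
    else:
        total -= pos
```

Add odd, subtract even
`total` takes the values: 0 → 1 → -1 → 2 → -2

Answer: -2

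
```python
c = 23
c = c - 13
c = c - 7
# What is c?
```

Trace:
`c = 23` → c = 23
`c = c - 13` → c = 10
`c = c - 7` → c = 3
So c = 3

Answer: 3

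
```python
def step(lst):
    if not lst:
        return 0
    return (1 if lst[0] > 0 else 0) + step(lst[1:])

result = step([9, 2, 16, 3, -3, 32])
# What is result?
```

Count of positive elements in [9, 2, 16, 3, -3, 32] = 5

Answer: 5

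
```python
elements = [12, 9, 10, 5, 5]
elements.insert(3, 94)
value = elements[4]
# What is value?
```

Trace:
`elements = [12, 9, 10, 5, 5]` → elements = [12, 9, 10, 5, 5]
`elements.insert(3, 94)` → elements = [12, 9, 10, 94, 5, 5]
`value = elements[4]` → value = 5
So value = 5

Answer: 5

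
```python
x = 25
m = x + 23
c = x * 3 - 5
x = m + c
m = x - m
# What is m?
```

Trace:
`x = 25` → x = 25
`m = x + 23` → m = 48
`c = x * 3 - 5` → c = 70
`x = m + c` → x = 118
`m = x - m` → m = 70
So m = 70

Answer: 70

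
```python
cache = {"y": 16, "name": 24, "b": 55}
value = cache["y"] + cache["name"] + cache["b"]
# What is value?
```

Trace:
`cache = {"y": 16, "name": 24, "b": 55}` → cache = {'y': 16, 'name': 24, 'b': 55}
`value = cache["y"] + cache["name"] + cache["b"]` → value = 95
So value = 95

Answer: 95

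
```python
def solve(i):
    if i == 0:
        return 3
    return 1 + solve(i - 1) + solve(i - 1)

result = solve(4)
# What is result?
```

solve(i) = 1 + 2·solve(i-1), solve(0)=3. Closed form: (3+1)·2^4 - 1 = 63.

Answer: 63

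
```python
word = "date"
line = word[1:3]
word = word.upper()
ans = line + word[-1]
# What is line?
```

Trace:
`word = "date"` → word = 'date'
`line = word[1:3]` → line = 'at'
`word = word.upper()` → word = 'DATE'
`ans = line + word[-1]` → ans = 'atE'
So line = 'at'

Answer: 'at'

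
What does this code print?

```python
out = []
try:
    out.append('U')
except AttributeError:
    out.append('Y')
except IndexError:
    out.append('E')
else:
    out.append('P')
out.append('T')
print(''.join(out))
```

Execution trace: 'U' (try body, no exception) → 'P' (else) → 'T' (after the try/except). Output: UPT

Answer: UPT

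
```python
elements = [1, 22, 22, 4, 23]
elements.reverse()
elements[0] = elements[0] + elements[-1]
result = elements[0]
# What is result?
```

Trace:
`elements = [1, 22, 22, 4, 23]` → elements = [1, 22, 22, 4, 23]
`elements.reverse()` → elements = [23, 4, 22, 22, 1]
`elements[0] = elements[0] + elements[-1]` → elements = [24, 4, 22, 22, 1]
`result = elements[0]` → result = 24
So result = 24

Answer: 24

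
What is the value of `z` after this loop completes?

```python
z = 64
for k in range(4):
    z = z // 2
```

Halve 4 times: 64 // 2^4 = 4
`z` takes the values: 64 → 32 → 16 → 8 → 4

Answer: 4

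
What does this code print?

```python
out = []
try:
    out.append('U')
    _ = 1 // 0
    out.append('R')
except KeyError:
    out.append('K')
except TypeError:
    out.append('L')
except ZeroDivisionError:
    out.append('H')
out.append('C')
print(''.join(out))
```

Execution trace: 'U' (try body) → 'H' (except ZeroDivisionError) → 'C' (after the try/except). Output: UHC

Answer: UHC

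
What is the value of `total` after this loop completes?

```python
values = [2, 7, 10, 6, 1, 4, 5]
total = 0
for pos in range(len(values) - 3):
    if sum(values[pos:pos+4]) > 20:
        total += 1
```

Count windows with sum > 20
`total` takes the values: 0 → 1 → 2 → 3

Answer: 3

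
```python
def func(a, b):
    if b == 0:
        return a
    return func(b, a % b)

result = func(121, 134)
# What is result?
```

func(121, 134) -> func(134, 121) -> func(121, 13) -> func(13, 4) -> func(4, 1) -> func(1, 0) -> 1

Answer: 1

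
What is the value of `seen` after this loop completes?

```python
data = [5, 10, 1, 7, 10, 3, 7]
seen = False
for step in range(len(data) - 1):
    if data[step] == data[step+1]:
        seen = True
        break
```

Check consecutive duplicates in [5, 10, 1, 7, 10, 3, 7]
`seen` takes the values: False

Answer: False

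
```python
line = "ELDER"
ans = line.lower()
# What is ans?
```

Trace:
`line = "ELDER"` → line = 'ELDER'
`ans = line.lower()` → ans = 'elder'
So ans = 'elder'

Answer: 'elder'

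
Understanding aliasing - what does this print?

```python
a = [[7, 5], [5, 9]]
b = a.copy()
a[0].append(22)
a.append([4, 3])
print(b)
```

Key concept: shallow copy with nested lists.
Step by step:
`a = [[7, 5], [5, 9]]` → a = [[7, 5], [5, 9]]
`b = a.copy()` → b = [[7, 5], [5, 9]]
`a[0].append(22)` → a = [[7, 5, 22], [5, 9]]; b = [[7, 5, 22], [5, 9]]
`a.append([4, 3])` → a = [[7, 5, 22], [5, 9], [4, 3]]
`print(b)` → prints [[7, 5, 22], [5, 9]]

Answer: [[7, 5, 22], [5, 9]]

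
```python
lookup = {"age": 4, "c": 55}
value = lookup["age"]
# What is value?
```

Trace:
`lookup = {"age": 4, "c": 55}` → lookup = {'age': 4, 'c': 55}
`value = lookup["age"]` → value = 4
So value = 4

Answer: 4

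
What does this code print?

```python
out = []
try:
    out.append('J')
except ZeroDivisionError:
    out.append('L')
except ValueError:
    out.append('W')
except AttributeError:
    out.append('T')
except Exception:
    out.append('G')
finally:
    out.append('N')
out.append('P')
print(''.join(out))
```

Execution trace: 'J' (try body, no exception) → 'N' (finally) → 'P' (after the try/except). Output: JNP

Answer: JNP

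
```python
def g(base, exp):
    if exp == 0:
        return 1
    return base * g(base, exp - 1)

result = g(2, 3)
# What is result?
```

g(2, 3) = 2 * 2 * 2 = 8

Answer: 8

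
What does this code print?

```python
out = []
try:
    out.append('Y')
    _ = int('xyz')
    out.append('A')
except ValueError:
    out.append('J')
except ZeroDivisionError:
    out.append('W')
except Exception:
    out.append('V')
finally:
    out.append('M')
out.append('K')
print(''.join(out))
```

Execution trace: 'Y' (try body) → 'J' (except ValueError) → 'M' (finally) → 'K' (after the try/except). Output: YJMK

Answer: YJMK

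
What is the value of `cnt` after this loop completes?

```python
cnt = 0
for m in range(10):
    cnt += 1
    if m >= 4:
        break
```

Loop breaks when m reaches 4, cnt is 5
`cnt` takes the values: 0 → 1 → 2 → 3 → 4 → 5

Answer: 5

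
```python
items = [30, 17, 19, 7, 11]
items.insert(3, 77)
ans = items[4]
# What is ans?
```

Trace:
`items = [30, 17, 19, 7, 11]` → items = [30, 17, 19, 7, 11]
`items.insert(3, 77)` → items = [30, 17, 19, 77, 7, 11]
`ans = items[4]` → ans = 7
So ans = 7

Answer: 7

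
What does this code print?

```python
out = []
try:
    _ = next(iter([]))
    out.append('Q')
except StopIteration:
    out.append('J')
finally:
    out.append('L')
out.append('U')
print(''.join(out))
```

Execution trace: 'J' (except StopIteration) → 'L' (finally) → 'U' (after the try/except). Output: JLU

Answer: JLU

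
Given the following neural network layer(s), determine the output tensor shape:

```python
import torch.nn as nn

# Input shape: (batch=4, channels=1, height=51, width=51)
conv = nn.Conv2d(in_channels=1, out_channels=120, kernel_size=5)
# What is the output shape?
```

Input: (4, 1, 51, 51) -> Output: (4, 120, 47, 47)

Answer: (4, 120, 47, 47)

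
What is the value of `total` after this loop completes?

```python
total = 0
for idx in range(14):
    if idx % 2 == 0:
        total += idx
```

Sum of even numbers 0 to 13
`total` takes the values: 0 → 2 → 6 → 12 → 20 → 30 → 42

Answer: 42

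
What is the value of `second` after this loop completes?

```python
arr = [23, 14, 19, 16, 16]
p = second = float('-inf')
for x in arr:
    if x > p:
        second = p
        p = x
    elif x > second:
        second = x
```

Second largest (with repeats) in [23, 14, 19, 16, 16]
`second` takes the values: -inf → 14 → 19

Answer: 19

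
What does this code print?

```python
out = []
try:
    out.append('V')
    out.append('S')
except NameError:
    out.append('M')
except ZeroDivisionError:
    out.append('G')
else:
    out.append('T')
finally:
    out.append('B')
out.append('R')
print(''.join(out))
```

Execution trace: 'V' (try body) → 'S' (try body, no exception) → 'T' (else) → 'B' (finally) → 'R' (after the try/except). Output: VSTBR

Answer: VSTBR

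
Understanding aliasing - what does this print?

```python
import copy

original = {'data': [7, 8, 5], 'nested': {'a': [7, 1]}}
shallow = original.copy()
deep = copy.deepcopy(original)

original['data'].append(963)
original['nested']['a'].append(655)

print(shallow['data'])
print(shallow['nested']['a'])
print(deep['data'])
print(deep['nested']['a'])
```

Key concept: comparing shallow vs deep copy.
Step by step:
`original = {'data': [7, 8, 5], 'nested': {'a': [7, 1]}}` → original = {'data': [7, 8, 5], 'nested': {'a': [7, 1]}}
`shallow = original.copy()` → shallow = {'data': [7, 8, 5], 'nested': {'a': [7, 1]}}
`deep = copy.deepcopy(original)` → deep = {'data': [7, 8, 5], 'nested': {'a': [7, 1]}}
`original['data'].append(963)` → original = {'data': [7, 8, 5, 963], 'nested': {'a': [7, 1]}}; shallow = {'data': [7, 8, 5, 963], 'nested': {'a': [7, 1]}}
`original['nested']['a'].append(655)` → original = {'data': [7, 8, 5, 963], 'nested': {'a': [7, 1, 655]}}; shallow = {'data': [7, 8, 5, 963], 'nested': {'a': [7, 1, 655]}}
`print(shallow['data'])` → prints [7, 8, 5, 963]
`print(shallow['nested']['a'])` → prints [7, 1, 655]
`print(deep['data'])` → prints [7, 8, 5]
`print(deep['nested']['a'])` → prints [7, 1]

Answer:
[7, 8, 5, 963]
[7, 1, 655]
[7, 8, 5]
[7, 1]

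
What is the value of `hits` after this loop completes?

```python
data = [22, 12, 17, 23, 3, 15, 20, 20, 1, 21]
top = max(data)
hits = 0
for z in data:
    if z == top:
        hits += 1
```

Count of max value 23 in [22, 12, 17, 23, 3, 15, 20, 20, 1, 21]
`hits` takes the values: 0 → 1

Answer: 1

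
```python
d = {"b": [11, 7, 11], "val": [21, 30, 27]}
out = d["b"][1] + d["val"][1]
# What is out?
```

Trace:
`d = {"b": [11, 7, 11], "val": [21, 30, 27]}` → d = {'b': [11, 7, 11], 'val': [21, 30, 27]}
`out = d["b"][1] + d["val"][1]` → out = 37
So out = 37

Answer: 37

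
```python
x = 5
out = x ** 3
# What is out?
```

Trace:
`x = 5` → x = 5
`out = x ** 3` → out = 125
So out = 125

Answer: 125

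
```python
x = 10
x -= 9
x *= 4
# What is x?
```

Trace:
`x = 10` → x = 10
`x -= 9` → x = 1
`x *= 4` → x = 4
So x = 4

Answer: 4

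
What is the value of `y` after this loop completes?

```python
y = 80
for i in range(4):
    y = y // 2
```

Halve 4 times: 80 // 2^4 = 5
`y` takes the values: 80 → 40 → 20 → 10 → 5

Answer: 5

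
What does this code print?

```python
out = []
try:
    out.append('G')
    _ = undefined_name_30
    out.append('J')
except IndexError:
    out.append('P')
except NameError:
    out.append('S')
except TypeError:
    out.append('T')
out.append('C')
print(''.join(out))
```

Execution trace: 'G' (try body) → 'S' (except NameError) → 'C' (after the try/except). Output: GSC

Answer: GSC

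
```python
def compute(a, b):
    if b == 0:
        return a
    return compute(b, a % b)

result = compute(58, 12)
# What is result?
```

compute(58, 12) -> compute(12, 10) -> compute(10, 2) -> compute(2, 0) -> 2

Answer: 2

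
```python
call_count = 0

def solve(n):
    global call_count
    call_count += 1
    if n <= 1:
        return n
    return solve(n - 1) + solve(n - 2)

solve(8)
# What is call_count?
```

Calls(n) = 1 + Calls(n-1) + Calls(n-2); Calls(0)=Calls(1)=1. For n=8 this gives 67.

Answer: 67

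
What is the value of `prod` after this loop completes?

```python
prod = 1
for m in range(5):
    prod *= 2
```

2^5 = 32
`prod` takes the values: 1 → 2 → 4 → 8 → 16 → 32

Answer: 32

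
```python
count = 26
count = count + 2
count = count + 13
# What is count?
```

Trace:
`count = 26` → count = 26
`count = count + 2` → count = 28
`count = count + 13` → count = 41
So count = 41

Answer: 41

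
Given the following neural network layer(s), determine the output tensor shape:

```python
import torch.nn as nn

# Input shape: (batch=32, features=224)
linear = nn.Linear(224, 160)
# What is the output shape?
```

Input: (32, 224) -> Output: (32, 160)

Answer: (32, 160)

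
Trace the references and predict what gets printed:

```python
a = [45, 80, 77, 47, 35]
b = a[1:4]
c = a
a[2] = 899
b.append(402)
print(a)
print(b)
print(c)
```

Key concept: slice vs alias.
Step by step:
`a = [45, 80, 77, 47, 35]` → a = [45, 80, 77, 47, 35]
`b = a[1:4]` → b = [80, 77, 47]
`c = a` → c = [45, 80, 77, 47, 35] (same object as a)
`a[2] = 899` → a = [45, 80, 899, 47, 35] (same object as c); c = [45, 80, 899, 47, 35] (same object as a)
`b.append(402)` → b = [80, 77, 47, 402]
`print(a)` → prints [45, 80, 899, 47, 35]
`print(b)` → prints [80, 77, 47, 402]
`print(c)` → prints [45, 80, 899, 47, 35]

Answer:
[45, 80, 899, 47, 35]
[80, 77, 47, 402]
[45, 80, 899, 47, 35]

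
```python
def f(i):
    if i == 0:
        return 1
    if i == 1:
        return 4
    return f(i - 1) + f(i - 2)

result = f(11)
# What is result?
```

Build up from base cases: f(0)=1, f(1)=4, f(2)=5, f(3)=9, f(4)=14, f(5)=23, f(6)=37, ..., f(11)=411

Answer: 411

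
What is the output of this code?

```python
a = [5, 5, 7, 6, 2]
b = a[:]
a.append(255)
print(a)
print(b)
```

Key concept: slice [:] creates copy.
Step by step:
`a = [5, 5, 7, 6, 2]` → a = [5, 5, 7, 6, 2]
`b = a[:]` → b = [5, 5, 7, 6, 2]
`a.append(255)` → a = [5, 5, 7, 6, 2, 255]
`print(a)` → prints [5, 5, 7, 6, 2, 255]
`print(b)` → prints [5, 5, 7, 6, 2]

Answer:
[5, 5, 7, 6, 2, 255]
[5, 5, 7, 6, 2]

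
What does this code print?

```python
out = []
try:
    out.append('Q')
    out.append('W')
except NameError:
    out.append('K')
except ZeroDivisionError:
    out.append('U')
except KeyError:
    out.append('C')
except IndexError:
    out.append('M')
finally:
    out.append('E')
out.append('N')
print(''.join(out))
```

Execution trace: 'Q' (try body) → 'W' (try body, no exception) → 'E' (finally) → 'N' (after the try/except). Output: QWEN

Answer: QWEN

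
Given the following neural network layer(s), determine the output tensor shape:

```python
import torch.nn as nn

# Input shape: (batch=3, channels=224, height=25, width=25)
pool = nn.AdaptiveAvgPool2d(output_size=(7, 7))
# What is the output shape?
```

Input: (3, 224, 25, 25) -> Output: (3, 224, 7, 7)

Answer: (3, 224, 7, 7)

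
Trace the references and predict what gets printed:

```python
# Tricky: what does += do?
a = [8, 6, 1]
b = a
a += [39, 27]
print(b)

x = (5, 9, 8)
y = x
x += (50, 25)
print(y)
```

Key concept: += behavior differs for mutable vs immutable.
Step by step:
`a = [8, 6, 1]` → a = [8, 6, 1]
`b = a` → b = [8, 6, 1] (same object as a)
`a += [39, 27]` → a = [8, 6, 1, 39, 27] (same object as b); b = [8, 6, 1, 39, 27] (same object as a)
`print(b)` → prints [8, 6, 1, 39, 27]
`x = (5, 9, 8)` → x = (5, 9, 8)
`y = x` → y = (5, 9, 8)
`x += (50, 25)` → x = (5, 9, 8, 50, 25)
`print(y)` → prints (5, 9, 8)

Answer:
[8, 6, 1, 39, 27]
(5, 9, 8)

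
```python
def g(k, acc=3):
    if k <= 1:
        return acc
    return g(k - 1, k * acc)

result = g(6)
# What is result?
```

Accumulator trace (n, acc): (6, 3) -> (5, 18) -> (4, 90) -> (3, 360) -> (2, 1080) -> (1, 2160) -> return 2160

Answer: 2160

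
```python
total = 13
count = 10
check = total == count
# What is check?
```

Trace:
`total = 13` → total = 13
`count = 10` → count = 10
`check = total == count` → check = False
So check = False

Answer: False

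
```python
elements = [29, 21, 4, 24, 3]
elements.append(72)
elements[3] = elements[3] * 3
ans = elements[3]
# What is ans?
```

Trace:
`elements = [29, 21, 4, 24, 3]` → elements = [29, 21, 4, 24, 3]
`elements.append(72)` → elements = [29, 21, 4, 24, 3, 72]
`elements[3] = elements[3] * 3` → elements = [29, 21, 4, 72, 3, 72]
`ans = elements[3]` → ans = 72
So ans = 72

Answer: 72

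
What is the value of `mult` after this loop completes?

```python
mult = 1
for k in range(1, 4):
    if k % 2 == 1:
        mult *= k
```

Product of odd numbers 1 to 3
`mult` takes the values: 1 → 3

Answer: 3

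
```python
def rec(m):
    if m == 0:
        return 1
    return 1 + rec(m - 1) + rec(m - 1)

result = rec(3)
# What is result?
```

rec(m) = 1 + 2·rec(m-1), rec(0)=1. Closed form: (1+1)·2^3 - 1 = 15.

Answer: 15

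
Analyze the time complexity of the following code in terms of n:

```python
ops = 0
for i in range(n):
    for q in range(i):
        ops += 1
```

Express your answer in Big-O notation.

Each loop level contributes: n × n. Multiplying the contributions gives O(n^2).

Answer: O(n^2)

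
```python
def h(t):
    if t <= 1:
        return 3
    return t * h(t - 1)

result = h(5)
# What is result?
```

h(5) = 5 * 4 * 3 * 2 * 3 = 360

Answer: 360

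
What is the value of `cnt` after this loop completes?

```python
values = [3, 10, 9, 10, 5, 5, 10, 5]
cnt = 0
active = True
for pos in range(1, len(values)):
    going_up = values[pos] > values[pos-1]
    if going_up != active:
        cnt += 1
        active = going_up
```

Count direction changes in [3, 10, 9, 10, 5, 5, 10, 5]
`cnt` takes the values: 0 → 1 → 2 → 3 → 4 → 5

Answer: 5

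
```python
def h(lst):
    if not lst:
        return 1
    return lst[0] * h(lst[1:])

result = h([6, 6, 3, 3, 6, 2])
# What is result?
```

Product over [6, 6, 3, 3, 6, 2] = 6 * 6 * 3 * 3 * 6 * 2 = 3888

Answer: 3888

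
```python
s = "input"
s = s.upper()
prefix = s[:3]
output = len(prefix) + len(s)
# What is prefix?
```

Trace:
`s = "input"` → s = 'input'
`s = s.upper()` → s = 'INPUT'
`prefix = s[:3]` → prefix = 'INP'
`output = len(prefix) + len(s)` → output = 8
So prefix = 'INP'

Answer: 'INP'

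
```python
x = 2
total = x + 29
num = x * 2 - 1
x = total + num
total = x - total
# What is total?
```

Trace:
`x = 2` → x = 2
`total = x + 29` → total = 31
`num = x * 2 - 1` → num = 3
`x = total + num` → x = 34
`total = x - total` → total = 3
So total = 3

Answer: 3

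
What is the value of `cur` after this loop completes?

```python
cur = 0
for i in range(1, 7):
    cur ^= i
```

XOR of 1 to 6
`cur` takes the values: 0 → 1 → 3 → 0 → 4 → 1 → 7

Answer: 7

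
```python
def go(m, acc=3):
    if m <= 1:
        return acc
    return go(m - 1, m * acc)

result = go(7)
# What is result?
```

Accumulator trace (n, acc): (7, 3) -> (6, 21) -> (5, 126) -> (4, 630) -> (3, 2520) -> (2, 7560) -> (1, 15120) -> return 15120

Answer: 15120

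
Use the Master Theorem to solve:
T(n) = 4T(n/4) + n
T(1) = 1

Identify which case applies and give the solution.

a=4, b=4, f(n)=n. log_4(4) = 1. Since c=1 = 1, Case 2 applies: T(n) = Θ(n^log_b(a) · log n) = O(n log n).

Answer: O(n log n) - Case 2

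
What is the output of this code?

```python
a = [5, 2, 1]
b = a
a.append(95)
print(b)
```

Key concept: basic list aliasing.
Step by step:
`a = [5, 2, 1]` → a = [5, 2, 1]
`b = a` → b = [5, 2, 1] (same object as a)
`a.append(95)` → a = [5, 2, 1, 95] (same object as b); b = [5, 2, 1, 95] (same object as a)
`print(b)` → prints [5, 2, 1, 95]

Answer: [5, 2, 1, 95]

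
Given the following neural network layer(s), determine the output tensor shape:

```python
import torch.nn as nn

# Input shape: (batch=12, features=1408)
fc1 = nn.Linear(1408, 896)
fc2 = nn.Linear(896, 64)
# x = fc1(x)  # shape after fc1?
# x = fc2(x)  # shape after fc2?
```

Input: (12, 1408) -> after fc1: (12, 896) -> Output: (12, 64)

Answer: (12, 64)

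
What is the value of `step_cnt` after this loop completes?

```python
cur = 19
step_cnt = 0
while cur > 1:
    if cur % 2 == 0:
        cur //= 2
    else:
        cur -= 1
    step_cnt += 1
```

Steps to reduce 19 to 1
`step_cnt` takes the values: 0 → 1 → 2 → 3 → 4 → 5 → 6

Answer: 6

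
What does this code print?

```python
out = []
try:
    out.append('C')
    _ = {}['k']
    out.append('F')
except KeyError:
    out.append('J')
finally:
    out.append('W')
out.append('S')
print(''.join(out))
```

Execution trace: 'C' (try body) → 'J' (except KeyError) → 'W' (finally) → 'S' (after the try/except). Output: CJWS

Answer: CJWS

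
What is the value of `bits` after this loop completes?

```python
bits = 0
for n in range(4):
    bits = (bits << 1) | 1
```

Build 4 consecutive 1-bits: 0b1111
`bits` takes the values: 0 → 1 → 3 → 7 → 15

Answer: 15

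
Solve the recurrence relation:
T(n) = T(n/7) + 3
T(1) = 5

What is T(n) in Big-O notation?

Each step divides n by 7 and adds 3. After log_7(n) steps we reach T(1)=5. So T(n) = 3·log_7(n) + 5 = O(log n).

Answer: O(log n)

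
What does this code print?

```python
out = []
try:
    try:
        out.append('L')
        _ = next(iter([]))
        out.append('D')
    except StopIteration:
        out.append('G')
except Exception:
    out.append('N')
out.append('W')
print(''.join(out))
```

Execution trace: 'L' (inner try body) → 'G' (inner except StopIteration) → 'W' (after the try/except). Output: LGW

Answer: LGW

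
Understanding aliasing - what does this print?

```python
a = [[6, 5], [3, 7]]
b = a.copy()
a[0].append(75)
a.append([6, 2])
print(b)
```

Key concept: shallow copy with nested lists.
Step by step:
`a = [[6, 5], [3, 7]]` → a = [[6, 5], [3, 7]]
`b = a.copy()` → b = [[6, 5], [3, 7]]
`a[0].append(75)` → a = [[6, 5, 75], [3, 7]]; b = [[6, 5, 75], [3, 7]]
`a.append([6, 2])` → a = [[6, 5, 75], [3, 7], [6, 2]]
`print(b)` → prints [[6, 5, 75], [3, 7]]

Answer: [[6, 5, 75], [3, 7]]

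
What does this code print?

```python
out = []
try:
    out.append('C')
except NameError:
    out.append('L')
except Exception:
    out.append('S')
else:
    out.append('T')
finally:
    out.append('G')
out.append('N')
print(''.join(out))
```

Execution trace: 'C' (try body, no exception) → 'T' (else) → 'G' (finally) → 'N' (after the try/except). Output: CTGN

Answer: CTGN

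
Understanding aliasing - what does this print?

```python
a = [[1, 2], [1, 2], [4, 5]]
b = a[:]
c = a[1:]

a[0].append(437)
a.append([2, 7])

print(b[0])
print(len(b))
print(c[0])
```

Key concept: slice with nested mutation.
Step by step:
`a = [[1, 2], [1, 2], [4, 5]]` → a = [[1, 2], [1, 2], [4, 5]]
`b = a[:]` → b = [[1, 2], [1, 2], [4, 5]]
`c = a[1:]` → c = [[1, 2], [4, 5]]
`a[0].append(437)` → a = [[1, 2, 437], [1, 2], [4, 5]]; b = [[1, 2, 437], [1, 2], [4, 5]]
`a.append([2, 7])` → a = [[1, 2, 437], [1, 2], [4, 5], [2, 7]]
`print(b[0])` → prints [1, 2, 437]
`print(len(b))` → prints 3
`print(c[0])` → prints [1, 2]

Answer:
[1, 2, 437]
3
[1, 2]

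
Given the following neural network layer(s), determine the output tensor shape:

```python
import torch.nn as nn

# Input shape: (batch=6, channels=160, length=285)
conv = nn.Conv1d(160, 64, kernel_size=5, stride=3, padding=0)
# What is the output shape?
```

Input: (6, 160, 285) -> Output: (6, 64, 94)

Answer: (6, 64, 94)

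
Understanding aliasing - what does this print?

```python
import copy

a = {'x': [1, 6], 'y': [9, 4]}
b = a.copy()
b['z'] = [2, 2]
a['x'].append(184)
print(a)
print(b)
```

Key concept: shallow copy of dict with mutable values.
Step by step:
`a = {'x': [1, 6], 'y': [9, 4]}` → a = {'x': [1, 6], 'y': [9, 4]}
`b = a.copy()` → b = {'x': [1, 6], 'y': [9, 4]}
`b['z'] = [2, 2]` → b = {'x': [1, 6], 'y': [9, 4], 'z': [2, 2]}
`a['x'].append(184)` → a = {'x': [1, 6, 184], 'y': [9, 4]}; b = {'x': [1, 6, 184], 'y': [9, 4], 'z': [2, 2]}
`print(a)` → prints {'x': [1, 6, 184], 'y': [9, 4]}
`print(b)` → prints {'x': [1, 6, 184], 'y': [9, 4], 'z': [2, 2]}

Answer:
{'x': [1, 6, 184], 'y': [9, 4]}
{'x': [1, 6, 184], 'y': [9, 4], 'z': [2, 2]}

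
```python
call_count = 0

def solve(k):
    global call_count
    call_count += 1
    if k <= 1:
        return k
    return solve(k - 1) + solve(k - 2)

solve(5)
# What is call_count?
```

Calls(k) = 1 + Calls(k-1) + Calls(k-2); Calls(0)=Calls(1)=1. For k=5 this gives 15.

Answer: 15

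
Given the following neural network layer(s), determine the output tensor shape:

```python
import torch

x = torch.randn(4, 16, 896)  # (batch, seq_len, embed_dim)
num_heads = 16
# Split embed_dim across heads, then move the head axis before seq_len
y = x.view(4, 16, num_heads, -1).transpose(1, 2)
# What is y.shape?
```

Input: (4, 16, 896) -> head_dim = 896 // 16 = 56; after view: (4, 16, 16, 56) -> after transpose(1, 2): (4, 16, 16, 56) -> Output: (4, 16, 16, 56)

Answer: (4, 16, 16, 56)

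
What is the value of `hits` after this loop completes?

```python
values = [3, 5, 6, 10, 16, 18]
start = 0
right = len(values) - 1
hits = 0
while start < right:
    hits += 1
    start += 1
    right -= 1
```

Iterations until pointers meet (list length 6)
`hits` takes the values: 0 → 1 → 2 → 3

Answer: 3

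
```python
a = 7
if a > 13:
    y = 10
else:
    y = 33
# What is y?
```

Trace:
`a = 7` → a = 7
`if a > 13: ...` → a > 13 is False, take else branch → y = 33
So y = 33

Answer: 33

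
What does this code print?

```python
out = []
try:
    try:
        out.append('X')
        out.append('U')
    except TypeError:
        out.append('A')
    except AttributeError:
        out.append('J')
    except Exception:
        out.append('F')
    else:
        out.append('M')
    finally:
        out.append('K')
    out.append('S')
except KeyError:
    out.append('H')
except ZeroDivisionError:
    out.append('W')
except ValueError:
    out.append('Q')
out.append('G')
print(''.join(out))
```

Execution trace: 'X' (inner try body) → 'U' (inner try body, no exception) → 'M' (inner else) → 'K' (inner finally) → 'S' (try body, no exception) → 'G' (after the try/except). Output: XUMKSG

Answer: XUMKSG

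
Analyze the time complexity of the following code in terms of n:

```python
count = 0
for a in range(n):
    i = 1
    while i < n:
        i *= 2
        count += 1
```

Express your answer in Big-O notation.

Each loop level contributes: n × log n. Multiplying the contributions gives O(n log n).

Answer: O(n log n)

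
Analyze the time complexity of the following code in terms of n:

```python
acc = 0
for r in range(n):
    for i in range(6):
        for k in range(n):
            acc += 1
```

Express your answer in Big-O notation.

Each loop level contributes: n × 1 × n. Multiplying the contributions gives O(n^2).

Answer: O(n^2)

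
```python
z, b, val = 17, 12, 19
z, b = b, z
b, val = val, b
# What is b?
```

Trace:
`z, b, val = 17, 12, 19` → z = 17; b = 12; val = 19
`z, b = b, z` → z = 12; b = 17
`b, val = val, b` → b = 19; val = 17
So b = 19

Answer: 19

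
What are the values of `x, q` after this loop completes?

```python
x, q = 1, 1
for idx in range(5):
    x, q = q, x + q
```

Fibonacci: after 5 iterations
`x, q` takes the values: (1, 1) → (1, 2) → (2, 3) → (3, 5) → (5, 8) → (8, 13)

Answer: 8, 13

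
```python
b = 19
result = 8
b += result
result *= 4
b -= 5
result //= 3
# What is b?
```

Trace:
`b = 19` → b = 19
`result = 8` → result = 8
`b += result` → b = 27
`result *= 4` → result = 32
`b -= 5` → b = 22
`result //= 3` → result = 10
So b = 22

Answer: 22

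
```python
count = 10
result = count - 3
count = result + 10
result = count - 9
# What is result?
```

Trace:
`count = 10` → count = 10
`result = count - 3` → result = 7
`count = result + 10` → count = 17
`result = count - 9` → result = 8
So result = 8

Answer: 8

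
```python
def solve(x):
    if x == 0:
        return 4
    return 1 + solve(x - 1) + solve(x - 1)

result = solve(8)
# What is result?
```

solve(x) = 1 + 2·solve(x-1), solve(0)=4. Closed form: (4+1)·2^8 - 1 = 1279.

Answer: 1279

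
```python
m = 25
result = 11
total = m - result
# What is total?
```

Trace:
`m = 25` → m = 25
`result = 11` → result = 11
`total = m - result` → total = 14
So total = 14

Answer: 14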